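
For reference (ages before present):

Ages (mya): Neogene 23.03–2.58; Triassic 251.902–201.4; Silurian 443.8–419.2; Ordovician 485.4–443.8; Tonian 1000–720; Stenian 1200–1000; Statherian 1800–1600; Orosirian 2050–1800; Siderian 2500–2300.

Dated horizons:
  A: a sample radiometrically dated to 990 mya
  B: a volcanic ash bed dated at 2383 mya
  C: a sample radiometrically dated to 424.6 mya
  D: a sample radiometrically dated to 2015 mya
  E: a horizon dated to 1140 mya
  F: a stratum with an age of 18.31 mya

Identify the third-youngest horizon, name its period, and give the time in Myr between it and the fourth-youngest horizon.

Smaller Ma means younger, so youngest first: F 18.31 < C 424.6 < A 990 < E 1140 < D 2015 < B 2383.
Counting 3 along gives A (990 Ma); the excerpt puts that inside the Tonian, 1000–720 Ma.
Next in line is E (1140 Ma), and 1140 − 990 = 150 Myr.

A, in the Tonian; 150 million years to E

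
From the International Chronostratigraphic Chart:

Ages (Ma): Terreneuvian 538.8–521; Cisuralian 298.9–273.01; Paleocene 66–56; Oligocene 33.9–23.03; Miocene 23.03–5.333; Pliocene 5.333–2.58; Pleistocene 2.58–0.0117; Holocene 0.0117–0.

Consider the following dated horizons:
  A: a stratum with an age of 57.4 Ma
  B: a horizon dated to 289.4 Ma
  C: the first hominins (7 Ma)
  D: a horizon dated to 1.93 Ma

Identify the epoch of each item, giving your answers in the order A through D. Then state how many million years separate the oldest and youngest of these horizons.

A — Paleocene; B — Cisuralian; C — Miocene; D — Pleistocene; span 287.47 million years

A: 57.4 Ma lies in 66–56 Ma, so Paleocene.
B: 289.4 Ma lies in 298.9–273.01 Ma, so Cisuralian.
C: 7 Ma lies in 23.03–5.333 Ma, so Miocene.
D: 1.93 Ma lies in 2.58–0.0117 Ma, so Pleistocene.
Oldest = 289.4 Ma, youngest = 1.93 Ma → span 287.47 Myr.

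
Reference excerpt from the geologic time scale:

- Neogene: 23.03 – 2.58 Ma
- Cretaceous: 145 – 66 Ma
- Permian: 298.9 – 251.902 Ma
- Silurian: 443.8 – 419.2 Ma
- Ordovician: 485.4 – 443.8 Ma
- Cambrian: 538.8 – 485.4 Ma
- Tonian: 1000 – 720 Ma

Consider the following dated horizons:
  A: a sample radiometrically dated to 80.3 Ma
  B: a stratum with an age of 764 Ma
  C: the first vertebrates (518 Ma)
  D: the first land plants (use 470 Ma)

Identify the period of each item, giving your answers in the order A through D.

A — Cretaceous; B — Tonian; C — Cambrian; D — Ordovician

Match each age against the start–end ranges in the excerpt: A = 80.3 Ma → Cretaceous (145–66); B = 764 Ma → Tonian (1000–720); C = 518 Ma → Cambrian (538.8–485.4); D = 470 Ma → Ordovician (485.4–443.8).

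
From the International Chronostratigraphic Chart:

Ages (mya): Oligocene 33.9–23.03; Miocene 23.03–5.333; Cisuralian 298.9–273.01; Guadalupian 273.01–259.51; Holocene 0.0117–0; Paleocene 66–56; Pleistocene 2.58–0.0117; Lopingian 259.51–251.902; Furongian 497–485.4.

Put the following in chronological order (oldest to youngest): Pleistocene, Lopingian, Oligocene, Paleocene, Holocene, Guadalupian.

Sorting by start age (descending Ma, since larger Ma = older): Guadalupian began 273.01, Lopingian began 259.51, Paleocene began 66, Oligocene began 33.9, Pleistocene began 2.58, Holocene began 0.0117.

Guadalupian, then Lopingian, then Paleocene, then Oligocene, then Pleistocene, then Holocene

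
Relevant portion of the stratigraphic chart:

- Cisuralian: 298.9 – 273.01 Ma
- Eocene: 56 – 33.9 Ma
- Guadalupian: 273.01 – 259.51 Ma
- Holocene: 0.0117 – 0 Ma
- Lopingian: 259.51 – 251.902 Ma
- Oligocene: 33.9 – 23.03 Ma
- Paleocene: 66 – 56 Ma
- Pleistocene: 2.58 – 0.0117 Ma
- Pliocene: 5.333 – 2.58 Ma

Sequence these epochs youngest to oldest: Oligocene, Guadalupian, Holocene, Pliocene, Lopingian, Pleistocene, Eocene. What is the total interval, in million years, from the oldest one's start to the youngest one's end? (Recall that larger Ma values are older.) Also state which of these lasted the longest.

Start ages (Ma): Guadalupian 273.01, Lopingian 259.51, Eocene 56, Oligocene 33.9, Pliocene 5.333, Pleistocene 2.58, Holocene 0.0117.
Ordered youngest to oldest: Holocene, Pleistocene, Pliocene, Oligocene, Eocene, Lopingian, Guadalupian.
Span = 273.01 − 0 = 273.01 Myr.
Durations: Holocene 0.0117, Oligocene 10.87, Lopingian 7.608, Eocene 22.1, Pleistocene 2.5683, Pliocene 2.753, Guadalupian 13.5 → longest is Eocene (22.1 Myr).

Holocene → Pleistocene → Pliocene → Oligocene → Eocene → Lopingian → Guadalupian; total span 273.01 Myr; longest is Eocene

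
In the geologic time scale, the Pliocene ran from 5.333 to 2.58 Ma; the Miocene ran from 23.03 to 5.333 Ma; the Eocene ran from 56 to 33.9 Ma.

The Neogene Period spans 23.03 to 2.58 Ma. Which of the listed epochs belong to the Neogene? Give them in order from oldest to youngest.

Miocene, Pliocene

Epochs with both bounds inside 23.03–2.58 Ma: Miocene (23.03–5.333), Pliocene (5.333–2.58).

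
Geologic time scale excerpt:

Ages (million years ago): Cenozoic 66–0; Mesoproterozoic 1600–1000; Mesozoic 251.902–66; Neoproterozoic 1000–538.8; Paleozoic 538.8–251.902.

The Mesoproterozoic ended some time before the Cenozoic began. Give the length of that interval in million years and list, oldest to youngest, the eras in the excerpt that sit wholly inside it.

End of Mesoproterozoic = 1000 Ma; start of Cenozoic = 66 Ma.
Gap = 1000 − 66 = 934 Myr.
Eras wholly inside 1000–66 Ma: Neoproterozoic (1000–538.8), Paleozoic (538.8–251.902), Mesozoic (251.902–66).

934 million years; Neoproterozoic, Paleozoic, Mesozoic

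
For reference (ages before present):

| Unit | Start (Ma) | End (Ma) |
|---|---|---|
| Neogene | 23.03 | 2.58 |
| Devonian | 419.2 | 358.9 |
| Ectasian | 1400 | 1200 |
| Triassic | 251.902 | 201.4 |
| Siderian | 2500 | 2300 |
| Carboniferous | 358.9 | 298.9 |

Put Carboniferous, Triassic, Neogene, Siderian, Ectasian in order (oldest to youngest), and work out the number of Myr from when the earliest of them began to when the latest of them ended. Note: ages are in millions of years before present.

From the excerpt: Carboniferous 358.9–298.9; Triassic 251.902–201.4; Neogene 23.03–2.58; Siderian 2500–2300; Ectasian 1400–1200 (Ma).
Larger Ma is earlier, so the oldest is Siderian and the youngest is Neogene; oldest to youngest: Siderian, Ectasian, Carboniferous, Triassic, Neogene.
Oldest start 2500 minus youngest end 2.58 gives 2497.42 Myr overall.

Siderian → Ectasian → Carboniferous → Triassic → Neogene; total span 2497.42 Myr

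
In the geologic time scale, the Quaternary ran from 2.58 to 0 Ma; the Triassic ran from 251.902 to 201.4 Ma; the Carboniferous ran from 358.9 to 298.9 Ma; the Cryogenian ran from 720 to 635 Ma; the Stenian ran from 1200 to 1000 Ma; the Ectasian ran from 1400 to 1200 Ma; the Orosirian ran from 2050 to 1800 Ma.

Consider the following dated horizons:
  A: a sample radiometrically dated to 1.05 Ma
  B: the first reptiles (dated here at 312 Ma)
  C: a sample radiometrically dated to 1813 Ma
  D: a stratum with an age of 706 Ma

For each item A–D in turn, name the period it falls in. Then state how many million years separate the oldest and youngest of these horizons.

A — Quaternary; B — Carboniferous; C — Orosirian; D — Cryogenian; span 1811.95 million years

A: 1.05 Ma lies in 2.58–0 Ma, so Quaternary.
B: 312 Ma lies in 358.9–298.9 Ma, so Carboniferous.
C: 1813 Ma lies in 2050–1800 Ma, so Orosirian.
D: 706 Ma lies in 720–635 Ma, so Cryogenian.
Oldest = 1813 Ma, youngest = 1.05 Ma → span 1811.95 Myr.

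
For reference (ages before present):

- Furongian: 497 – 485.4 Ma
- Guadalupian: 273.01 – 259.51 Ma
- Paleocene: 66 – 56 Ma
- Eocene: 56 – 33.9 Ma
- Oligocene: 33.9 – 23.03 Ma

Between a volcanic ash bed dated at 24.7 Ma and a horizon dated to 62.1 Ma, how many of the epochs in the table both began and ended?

The older date is 62.1 Ma and the younger is 24.7 Ma.
Epochs with start < 62.1 and end > 24.7 Ma: Eocene (56–33.9).
That is 1 complete epoch.

1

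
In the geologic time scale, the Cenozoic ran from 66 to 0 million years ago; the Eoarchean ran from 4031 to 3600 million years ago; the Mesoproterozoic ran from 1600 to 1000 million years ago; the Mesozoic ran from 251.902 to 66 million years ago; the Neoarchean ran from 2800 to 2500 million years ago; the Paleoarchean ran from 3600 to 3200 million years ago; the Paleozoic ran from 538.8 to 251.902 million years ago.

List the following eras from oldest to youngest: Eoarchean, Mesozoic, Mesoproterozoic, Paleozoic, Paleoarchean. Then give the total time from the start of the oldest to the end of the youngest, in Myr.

Eoarchean → Paleoarchean → Mesoproterozoic → Paleozoic → Mesozoic; total span 3965 Myr

From the excerpt: Eoarchean 4031–3600; Mesozoic 251.902–66; Mesoproterozoic 1600–1000; Paleozoic 538.8–251.902; Paleoarchean 3600–3200 (Ma).
Larger Ma is earlier, so the oldest is Eoarchean and the youngest is Mesozoic; oldest to youngest: Eoarchean, Paleoarchean, Mesoproterozoic, Paleozoic, Mesozoic.
Oldest start 4031 minus youngest end 66 gives 3965 Myr overall.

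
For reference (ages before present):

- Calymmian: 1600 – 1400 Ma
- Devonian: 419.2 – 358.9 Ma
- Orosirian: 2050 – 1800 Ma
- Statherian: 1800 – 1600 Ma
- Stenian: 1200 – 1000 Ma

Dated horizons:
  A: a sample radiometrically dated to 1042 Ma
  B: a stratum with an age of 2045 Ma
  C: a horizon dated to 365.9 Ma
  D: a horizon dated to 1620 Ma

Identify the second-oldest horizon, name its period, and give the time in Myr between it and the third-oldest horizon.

Larger Ma means older, so oldest first: B 2045 > D 1620 > A 1042 > C 365.9.
Counting 2 along gives D (1620 Ma); the excerpt puts that inside the Statherian, 1800–1600 Ma.
Next in line is A (1042 Ma), and 1620 − 1042 = 578 Myr.

D, in the Statherian; 578 million years to A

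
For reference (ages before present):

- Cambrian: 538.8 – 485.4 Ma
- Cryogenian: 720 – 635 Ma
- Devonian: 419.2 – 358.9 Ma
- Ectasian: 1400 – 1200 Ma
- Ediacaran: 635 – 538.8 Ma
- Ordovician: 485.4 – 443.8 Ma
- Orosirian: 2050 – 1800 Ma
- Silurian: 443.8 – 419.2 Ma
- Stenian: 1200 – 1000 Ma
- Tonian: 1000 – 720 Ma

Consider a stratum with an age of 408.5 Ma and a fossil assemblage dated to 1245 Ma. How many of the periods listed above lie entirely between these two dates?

7

The older date is 1245 Ma and the younger is 408.5 Ma.
Periods with start < 1245 and end > 408.5 Ma: Stenian (1200–1000), Tonian (1000–720), Cryogenian (720–635), Ediacaran (635–538.8), Cambrian (538.8–485.4), Ordovician (485.4–443.8), Silurian (443.8–419.2).
That is 7 complete periods.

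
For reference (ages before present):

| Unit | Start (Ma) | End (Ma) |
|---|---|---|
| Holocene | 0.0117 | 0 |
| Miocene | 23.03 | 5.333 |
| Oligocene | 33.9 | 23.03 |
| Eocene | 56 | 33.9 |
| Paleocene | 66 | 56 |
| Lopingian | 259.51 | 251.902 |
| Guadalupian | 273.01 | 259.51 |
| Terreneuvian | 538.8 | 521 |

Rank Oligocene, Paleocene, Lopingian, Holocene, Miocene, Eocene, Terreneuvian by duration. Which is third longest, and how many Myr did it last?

Start − end for each: Oligocene 33.9 − 23.03 = 10.87; Paleocene 66 − 56 = 10; Lopingian 259.51 − 251.902 = 7.608; Holocene 0.0117 − 0 = 0.0117; Miocene 23.03 − 5.333 = 17.697; Eocene 56 − 33.9 = 22.1; Terreneuvian 538.8 − 521 = 17.8.
Ranking these from longest: Eocene > Terreneuvian > Miocene > Oligocene > Paleocene > Lopingian > Holocene.
Position 3 in that ranking is Miocene, which lasted 17.697 Myr.

Miocene, 17.697 million years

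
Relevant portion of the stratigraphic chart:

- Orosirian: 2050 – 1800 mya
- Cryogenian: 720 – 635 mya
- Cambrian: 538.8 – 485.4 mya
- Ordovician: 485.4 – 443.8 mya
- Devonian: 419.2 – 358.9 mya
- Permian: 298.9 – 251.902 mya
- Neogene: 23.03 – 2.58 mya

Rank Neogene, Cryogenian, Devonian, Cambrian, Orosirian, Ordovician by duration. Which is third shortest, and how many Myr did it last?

Cambrian, 53.4 million years

Durations: Neogene 20.45; Cryogenian 85; Devonian 60.3; Cambrian 53.4; Orosirian 250; Ordovician 41.6 Myr.
Sorted shortest-first: Neogene (20.45), Ordovician (41.6), Cambrian (53.4), Devonian (60.3), Cryogenian (85), Orosirian (250).
The third shortest is Cambrian at 53.4 Myr.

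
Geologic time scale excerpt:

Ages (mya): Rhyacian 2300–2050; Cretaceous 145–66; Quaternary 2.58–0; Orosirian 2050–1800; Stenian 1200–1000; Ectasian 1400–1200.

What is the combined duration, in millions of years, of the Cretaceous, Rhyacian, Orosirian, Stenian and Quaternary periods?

781.58 million years

Each duration: Cretaceous = 79; Rhyacian = 250; Orosirian = 250; Stenian = 200; Quaternary = 2.58.
Sum: 79 + 250 + 250 + 200 + 2.58 = 781.58 Myr.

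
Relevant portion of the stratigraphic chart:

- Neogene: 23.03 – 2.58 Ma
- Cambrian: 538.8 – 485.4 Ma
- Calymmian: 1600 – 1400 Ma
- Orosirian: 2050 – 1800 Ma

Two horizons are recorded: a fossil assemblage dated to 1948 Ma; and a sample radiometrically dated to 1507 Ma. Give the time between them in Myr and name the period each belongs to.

441 million years apart; the first in the Orosirian, the second in the Calymmian

Elapsed time: 1948 − 1507 = 441 Myr.
1948 Ma lies within 2050–1800 Ma: Orosirian.
1507 Ma lies within 1600–1400 Ma: Calymmian.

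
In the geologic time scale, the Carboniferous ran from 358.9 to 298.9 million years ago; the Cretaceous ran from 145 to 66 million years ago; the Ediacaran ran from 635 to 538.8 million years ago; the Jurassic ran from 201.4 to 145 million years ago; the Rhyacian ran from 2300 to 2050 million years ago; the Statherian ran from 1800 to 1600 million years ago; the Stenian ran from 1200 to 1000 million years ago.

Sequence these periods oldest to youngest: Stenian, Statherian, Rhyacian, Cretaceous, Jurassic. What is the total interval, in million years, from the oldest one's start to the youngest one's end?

From the excerpt: Stenian 1200–1000; Statherian 1800–1600; Rhyacian 2300–2050; Cretaceous 145–66; Jurassic 201.4–145 (Ma).
Larger Ma is earlier, so the oldest is Rhyacian and the youngest is Cretaceous; oldest to youngest: Rhyacian, Statherian, Stenian, Jurassic, Cretaceous.
Oldest start 2300 minus youngest end 66 gives 2234 Myr overall.

Rhyacian → Statherian → Stenian → Jurassic → Cretaceous; total span 2234 Myr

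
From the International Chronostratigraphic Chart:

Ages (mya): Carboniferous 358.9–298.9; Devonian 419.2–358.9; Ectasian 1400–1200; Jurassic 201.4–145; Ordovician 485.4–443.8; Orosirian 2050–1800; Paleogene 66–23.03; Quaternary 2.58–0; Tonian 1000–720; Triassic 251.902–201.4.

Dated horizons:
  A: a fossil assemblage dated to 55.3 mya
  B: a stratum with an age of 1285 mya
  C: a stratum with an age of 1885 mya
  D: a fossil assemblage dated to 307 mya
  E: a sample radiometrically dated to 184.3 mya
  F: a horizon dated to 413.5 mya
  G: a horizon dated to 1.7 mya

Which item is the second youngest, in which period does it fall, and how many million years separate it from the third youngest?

A, in the Paleogene; 129 million years to E

Smaller Ma means younger, so youngest first: G 1.7 < A 55.3 < E 184.3 < D 307 < F 413.5 < B 1285 < C 1885.
Counting 2 along gives A (55.3 Ma); the excerpt puts that inside the Paleogene, 66–23.03 Ma.
Next in line is E (184.3 Ma), and 184.3 − 55.3 = 129 Myr.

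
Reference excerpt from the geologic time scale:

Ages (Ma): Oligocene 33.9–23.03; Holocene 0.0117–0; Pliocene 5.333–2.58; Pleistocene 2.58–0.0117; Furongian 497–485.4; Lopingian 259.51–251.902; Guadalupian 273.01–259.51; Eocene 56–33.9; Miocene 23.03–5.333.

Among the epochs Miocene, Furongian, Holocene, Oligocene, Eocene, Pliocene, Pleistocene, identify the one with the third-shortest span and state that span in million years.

Pliocene, 2.753 million years

Start − end for each: Miocene 23.03 − 5.333 = 17.697; Furongian 497 − 485.4 = 11.6; Holocene 0.0117 − 0 = 0.0117; Oligocene 33.9 − 23.03 = 10.87; Eocene 56 − 33.9 = 22.1; Pliocene 5.333 − 2.58 = 2.753; Pleistocene 2.58 − 0.0117 = 2.5683.
Ranking these from shortest: Holocene < Pleistocene < Pliocene < Oligocene < Furongian < Miocene < Eocene.
Position 3 in that ranking is Pliocene, which lasted 2.753 Myr.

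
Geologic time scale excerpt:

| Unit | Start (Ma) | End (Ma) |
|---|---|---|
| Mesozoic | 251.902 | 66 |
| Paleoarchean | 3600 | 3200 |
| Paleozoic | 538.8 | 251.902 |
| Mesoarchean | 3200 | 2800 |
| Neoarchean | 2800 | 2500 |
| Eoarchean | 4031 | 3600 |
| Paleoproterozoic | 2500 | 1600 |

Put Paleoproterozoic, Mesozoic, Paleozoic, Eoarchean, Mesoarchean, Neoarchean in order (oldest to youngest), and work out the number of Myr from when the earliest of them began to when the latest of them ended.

Start ages (Ma): Eoarchean 4031, Mesoarchean 3200, Neoarchean 2800, Paleoproterozoic 2500, Paleozoic 538.8, Mesozoic 251.902.
Ordered oldest to youngest: Eoarchean, Mesoarchean, Neoarchean, Paleoproterozoic, Paleozoic, Mesozoic.
Span = 4031 − 66 = 3965 Myr.

Eoarchean, Mesoarchean, Neoarchean, Paleoproterozoic, Paleozoic, Mesozoic; total span 3965 Myr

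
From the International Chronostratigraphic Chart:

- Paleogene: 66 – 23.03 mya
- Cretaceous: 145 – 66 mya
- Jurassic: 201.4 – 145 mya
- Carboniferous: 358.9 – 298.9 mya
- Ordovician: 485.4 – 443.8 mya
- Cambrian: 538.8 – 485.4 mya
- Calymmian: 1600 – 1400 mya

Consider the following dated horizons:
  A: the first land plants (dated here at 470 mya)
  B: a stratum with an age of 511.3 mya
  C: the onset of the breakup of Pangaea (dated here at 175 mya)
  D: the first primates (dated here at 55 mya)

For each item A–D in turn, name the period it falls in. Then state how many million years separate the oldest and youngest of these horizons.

Match each age against the start–end ranges in the excerpt: A = 470 Ma → Ordovician (485.4–443.8); B = 511.3 Ma → Cambrian (538.8–485.4); C = 175 Ma → Jurassic (201.4–145); D = 55 Ma → Paleogene (66–23.03).
The largest age is 511.3 Ma and the smallest is 55 Ma; their difference is 456.3 Myr.

A — Ordovician; B — Cambrian; C — Jurassic; D — Paleogene; span 456.3 million years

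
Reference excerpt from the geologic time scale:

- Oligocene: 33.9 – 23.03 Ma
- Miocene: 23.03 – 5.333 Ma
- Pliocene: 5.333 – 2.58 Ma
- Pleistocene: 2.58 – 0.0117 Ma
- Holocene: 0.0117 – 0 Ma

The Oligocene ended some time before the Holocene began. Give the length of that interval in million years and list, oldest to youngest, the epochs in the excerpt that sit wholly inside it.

The Oligocene closes at 23.03 Ma and the Holocene opens at 0.0117 Ma, so the interval is 23.03 − 0.0117 = 23.0183 Myr.
An epoch fits inside if it starts at or after 23.03 Ma and ends at or before 0.0117 Ma; oldest first that gives Miocene, Pliocene, Pleistocene.

23.0183 million years; Miocene, Pliocene, Pleistocene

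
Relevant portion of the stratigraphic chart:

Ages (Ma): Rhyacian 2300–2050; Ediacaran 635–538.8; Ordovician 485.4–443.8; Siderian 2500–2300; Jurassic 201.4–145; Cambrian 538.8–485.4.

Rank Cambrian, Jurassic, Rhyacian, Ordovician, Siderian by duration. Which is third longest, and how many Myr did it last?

Durations: Cambrian 53.4; Jurassic 56.4; Rhyacian 250; Ordovician 41.6; Siderian 200 Myr.
Sorted longest-first: Rhyacian (250), Siderian (200), Jurassic (56.4), Cambrian (53.4), Ordovician (41.6).
The third longest is Jurassic at 56.4 Myr.

Jurassic, 56.4 million years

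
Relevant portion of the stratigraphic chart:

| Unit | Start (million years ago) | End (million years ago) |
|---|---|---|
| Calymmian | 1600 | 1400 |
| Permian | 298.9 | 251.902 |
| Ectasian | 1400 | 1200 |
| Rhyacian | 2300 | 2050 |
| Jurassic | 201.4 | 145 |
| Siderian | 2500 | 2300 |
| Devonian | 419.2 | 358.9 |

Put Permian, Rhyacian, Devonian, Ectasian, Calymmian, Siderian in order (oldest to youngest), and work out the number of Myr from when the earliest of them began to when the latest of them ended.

Siderian → Rhyacian → Calymmian → Ectasian → Devonian → Permian; total span 2248.098 Myr

Start ages (Ma): Siderian 2500, Rhyacian 2300, Calymmian 1600, Ectasian 1400, Devonian 419.2, Permian 298.9.
Ordered oldest to youngest: Siderian, Rhyacian, Calymmian, Ectasian, Devonian, Permian.
Span = 2500 − 251.902 = 2248.098 Myr.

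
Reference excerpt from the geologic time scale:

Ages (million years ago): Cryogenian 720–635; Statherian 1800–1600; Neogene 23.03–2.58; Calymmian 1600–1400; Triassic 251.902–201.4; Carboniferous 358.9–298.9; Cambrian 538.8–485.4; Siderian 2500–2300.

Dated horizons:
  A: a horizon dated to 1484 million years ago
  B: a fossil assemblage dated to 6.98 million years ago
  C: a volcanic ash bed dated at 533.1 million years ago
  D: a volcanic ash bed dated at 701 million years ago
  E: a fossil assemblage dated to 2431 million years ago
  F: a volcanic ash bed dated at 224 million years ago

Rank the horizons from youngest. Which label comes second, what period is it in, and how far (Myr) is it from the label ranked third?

Smaller Ma means younger, so youngest first: B 6.98 < F 224 < C 533.1 < D 701 < A 1484 < E 2431.
Counting 2 along gives F (224 Ma); the excerpt puts that inside the Triassic, 251.902–201.4 Ma.
Next in line is C (533.1 Ma), and 533.1 − 224 = 309.1 Myr.

F, in the Triassic; 309.1 million years to C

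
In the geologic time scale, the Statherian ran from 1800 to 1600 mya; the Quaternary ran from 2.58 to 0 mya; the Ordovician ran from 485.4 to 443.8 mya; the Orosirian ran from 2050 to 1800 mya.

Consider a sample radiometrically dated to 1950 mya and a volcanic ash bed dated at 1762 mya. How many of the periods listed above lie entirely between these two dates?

0

Checking each listed span, none has both start < 1950 Ma and end > 1762 Ma — every period straddles one of the two dates or lies outside them — so the count is 0.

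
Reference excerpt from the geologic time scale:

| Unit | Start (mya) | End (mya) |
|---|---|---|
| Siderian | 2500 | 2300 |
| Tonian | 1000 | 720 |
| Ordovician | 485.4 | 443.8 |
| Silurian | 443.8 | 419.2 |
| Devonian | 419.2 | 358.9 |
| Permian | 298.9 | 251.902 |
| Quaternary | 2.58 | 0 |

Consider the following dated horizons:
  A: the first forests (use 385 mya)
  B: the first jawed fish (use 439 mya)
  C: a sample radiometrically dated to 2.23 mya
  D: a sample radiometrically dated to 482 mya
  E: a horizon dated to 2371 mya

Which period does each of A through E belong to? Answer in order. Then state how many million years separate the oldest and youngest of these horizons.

A — Devonian; B — Silurian; C — Quaternary; D — Ordovician; E — Siderian; span 2368.77 million years

A: 385 Ma lies in 419.2–358.9 Ma, so Devonian.
B: 439 Ma lies in 443.8–419.2 Ma, so Silurian.
C: 2.23 Ma lies in 2.58–0 Ma, so Quaternary.
D: 482 Ma lies in 485.4–443.8 Ma, so Ordovician.
E: 2371 Ma lies in 2500–2300 Ma, so Siderian.
Oldest = 2371 Ma, youngest = 2.23 Ma → span 2368.77 Myr.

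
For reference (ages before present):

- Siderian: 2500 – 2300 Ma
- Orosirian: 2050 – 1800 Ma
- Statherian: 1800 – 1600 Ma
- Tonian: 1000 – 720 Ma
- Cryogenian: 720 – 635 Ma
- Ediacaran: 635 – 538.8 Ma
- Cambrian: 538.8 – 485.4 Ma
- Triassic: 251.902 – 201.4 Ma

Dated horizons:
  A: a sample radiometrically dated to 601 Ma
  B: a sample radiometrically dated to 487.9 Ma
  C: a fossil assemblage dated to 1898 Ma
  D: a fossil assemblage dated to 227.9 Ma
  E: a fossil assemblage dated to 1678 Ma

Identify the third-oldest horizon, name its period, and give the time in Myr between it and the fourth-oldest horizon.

Sorted oldest-first by Ma: C (1898), E (1678), A (601), B (487.9), D (227.9).
The third oldest is A at 601 Ma, which lies in 635–538.8 Ma: the Ediacaran.
The fourth oldest is B at 487.9 Ma; separation = |601 − 487.9| = 113.1 Myr.

A, in the Ediacaran; 113.1 million years to B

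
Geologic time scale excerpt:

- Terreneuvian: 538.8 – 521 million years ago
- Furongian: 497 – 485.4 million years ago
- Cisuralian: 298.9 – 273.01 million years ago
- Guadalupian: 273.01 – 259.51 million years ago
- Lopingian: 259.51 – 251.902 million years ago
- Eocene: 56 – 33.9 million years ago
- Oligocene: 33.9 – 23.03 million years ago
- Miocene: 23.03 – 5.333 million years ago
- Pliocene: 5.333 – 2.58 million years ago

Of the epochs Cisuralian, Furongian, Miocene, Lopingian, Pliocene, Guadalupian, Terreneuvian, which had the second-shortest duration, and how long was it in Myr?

Durations: Cisuralian 25.89; Furongian 11.6; Miocene 17.697; Lopingian 7.608; Pliocene 2.753; Guadalupian 13.5; Terreneuvian 17.8 Myr.
Sorted shortest-first: Pliocene (2.753), Lopingian (7.608), Furongian (11.6), Guadalupian (13.5), Miocene (17.697), Terreneuvian (17.8), Cisuralian (25.89).
The second shortest is Lopingian at 7.608 Myr.

Lopingian, 7.608 million years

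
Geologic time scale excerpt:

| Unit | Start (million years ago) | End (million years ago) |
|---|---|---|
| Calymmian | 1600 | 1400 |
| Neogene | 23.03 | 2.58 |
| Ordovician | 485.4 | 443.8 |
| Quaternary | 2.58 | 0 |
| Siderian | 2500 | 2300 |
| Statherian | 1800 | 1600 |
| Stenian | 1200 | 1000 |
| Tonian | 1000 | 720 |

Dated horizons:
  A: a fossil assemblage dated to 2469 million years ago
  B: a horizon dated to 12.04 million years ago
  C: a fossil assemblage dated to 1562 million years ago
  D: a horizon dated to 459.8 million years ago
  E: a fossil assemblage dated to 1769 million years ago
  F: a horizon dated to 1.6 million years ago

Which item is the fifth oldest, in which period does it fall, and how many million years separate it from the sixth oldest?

Sorted oldest-first by Ma: A (2469), E (1769), C (1562), D (459.8), B (12.04), F (1.6).
The fifth oldest is B at 12.04 Ma, which lies in 23.03–2.58 Ma: the Neogene.
The sixth oldest is F at 1.6 Ma; separation = |12.04 − 1.6| = 10.44 Myr.

B, in the Neogene; 10.44 million years to F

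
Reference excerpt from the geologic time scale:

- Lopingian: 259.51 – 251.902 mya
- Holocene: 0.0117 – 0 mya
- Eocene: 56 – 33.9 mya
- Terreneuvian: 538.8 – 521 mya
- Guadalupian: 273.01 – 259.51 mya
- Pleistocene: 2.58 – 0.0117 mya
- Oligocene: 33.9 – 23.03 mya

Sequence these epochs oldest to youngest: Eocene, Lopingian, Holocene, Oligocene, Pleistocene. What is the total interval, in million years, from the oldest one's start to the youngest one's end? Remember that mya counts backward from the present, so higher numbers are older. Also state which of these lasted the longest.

From the excerpt: Eocene 56–33.9; Lopingian 259.51–251.902; Holocene 0.0117–0; Oligocene 33.9–23.03; Pleistocene 2.58–0.0117 (Ma).
Larger Ma is earlier, so the oldest is Lopingian and the youngest is Holocene; oldest to youngest: Lopingian, Eocene, Oligocene, Pleistocene, Holocene.
Oldest start 259.51 minus youngest end 0 gives 259.51 Myr overall.
Individual lengths (start − end): Holocene 0.0117; Eocene 22.1; Lopingian 7.608; Pleistocene 2.5683; Oligocene 10.87. The largest is Eocene at 22.1 Myr.

Lopingian → Eocene → Oligocene → Pleistocene → Holocene; total span 259.51 Myr; longest is Eocene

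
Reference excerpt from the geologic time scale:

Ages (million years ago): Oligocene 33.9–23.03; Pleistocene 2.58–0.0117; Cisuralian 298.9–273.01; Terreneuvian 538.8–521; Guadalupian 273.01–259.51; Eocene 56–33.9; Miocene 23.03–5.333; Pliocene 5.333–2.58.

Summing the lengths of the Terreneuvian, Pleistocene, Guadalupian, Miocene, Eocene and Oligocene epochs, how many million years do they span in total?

84.5353 million years

Each duration: Terreneuvian = 17.8; Pleistocene = 2.5683; Guadalupian = 13.5; Miocene = 17.697; Eocene = 22.1; Oligocene = 10.87.
Sum: 17.8 + 2.5683 + 13.5 + 17.697 + 22.1 + 10.87 = 84.5353 Myr.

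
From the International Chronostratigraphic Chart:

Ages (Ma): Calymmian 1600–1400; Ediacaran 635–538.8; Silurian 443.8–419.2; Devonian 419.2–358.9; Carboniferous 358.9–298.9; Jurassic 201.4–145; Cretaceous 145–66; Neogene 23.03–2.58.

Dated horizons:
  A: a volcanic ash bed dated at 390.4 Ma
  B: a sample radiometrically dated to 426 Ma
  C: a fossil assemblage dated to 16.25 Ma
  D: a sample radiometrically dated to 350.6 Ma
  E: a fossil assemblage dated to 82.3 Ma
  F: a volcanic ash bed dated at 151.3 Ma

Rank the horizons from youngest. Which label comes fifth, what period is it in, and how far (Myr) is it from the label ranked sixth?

Smaller Ma means younger, so youngest first: C 16.25 < E 82.3 < F 151.3 < D 350.6 < A 390.4 < B 426.
Counting 5 along gives A (390.4 Ma); the excerpt puts that inside the Devonian, 419.2–358.9 Ma.
Next in line is B (426 Ma), and 426 − 390.4 = 35.6 Myr.

A, in the Devonian; 35.6 million years to B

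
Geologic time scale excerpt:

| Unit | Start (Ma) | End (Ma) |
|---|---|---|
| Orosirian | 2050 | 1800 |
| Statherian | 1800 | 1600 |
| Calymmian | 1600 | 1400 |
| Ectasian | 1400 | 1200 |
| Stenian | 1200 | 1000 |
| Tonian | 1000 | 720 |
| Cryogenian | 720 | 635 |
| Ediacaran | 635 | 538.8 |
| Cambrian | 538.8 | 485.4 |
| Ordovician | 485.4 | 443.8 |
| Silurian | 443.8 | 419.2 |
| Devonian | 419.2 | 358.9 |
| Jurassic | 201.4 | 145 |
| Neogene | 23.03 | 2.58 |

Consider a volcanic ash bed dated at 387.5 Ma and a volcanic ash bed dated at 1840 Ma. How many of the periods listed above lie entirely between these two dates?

The older date is 1840 Ma and the younger is 387.5 Ma.
Periods with start < 1840 and end > 387.5 Ma: Statherian (1800–1600), Calymmian (1600–1400), Ectasian (1400–1200), Stenian (1200–1000), Tonian (1000–720), Cryogenian (720–635), Ediacaran (635–538.8), Cambrian (538.8–485.4), Ordovician (485.4–443.8), Silurian (443.8–419.2).
That is 10 complete periods.

10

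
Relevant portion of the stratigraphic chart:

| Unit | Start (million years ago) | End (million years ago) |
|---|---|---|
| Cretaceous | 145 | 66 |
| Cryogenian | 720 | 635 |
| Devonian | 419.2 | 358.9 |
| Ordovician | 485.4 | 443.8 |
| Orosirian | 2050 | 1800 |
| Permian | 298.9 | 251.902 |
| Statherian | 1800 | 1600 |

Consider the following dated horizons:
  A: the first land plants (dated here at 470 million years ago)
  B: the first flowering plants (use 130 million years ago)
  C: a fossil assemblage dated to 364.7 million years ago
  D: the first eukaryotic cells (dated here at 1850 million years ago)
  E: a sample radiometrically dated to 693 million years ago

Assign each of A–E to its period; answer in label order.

A — Ordovician; B — Cretaceous; C — Devonian; D — Orosirian; E — Cryogenian

Match each age against the start–end ranges in the excerpt: A = 470 Ma → Ordovician (485.4–443.8); B = 130 Ma → Cretaceous (145–66); C = 364.7 Ma → Devonian (419.2–358.9); D = 1850 Ma → Orosirian (2050–1800); E = 693 Ma → Cryogenian (720–635).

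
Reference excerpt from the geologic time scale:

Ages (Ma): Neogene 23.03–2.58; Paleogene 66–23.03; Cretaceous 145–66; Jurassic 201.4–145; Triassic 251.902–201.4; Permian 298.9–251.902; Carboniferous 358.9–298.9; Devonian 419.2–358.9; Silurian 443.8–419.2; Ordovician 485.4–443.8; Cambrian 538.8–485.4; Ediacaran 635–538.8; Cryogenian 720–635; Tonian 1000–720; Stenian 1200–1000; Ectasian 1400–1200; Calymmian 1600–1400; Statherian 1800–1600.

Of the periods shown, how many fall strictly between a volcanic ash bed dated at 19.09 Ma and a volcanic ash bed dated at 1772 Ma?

16

The older date is 1772 Ma and the younger is 19.09 Ma.
Periods with start < 1772 and end > 19.09 Ma: Calymmian (1600–1400), Ectasian (1400–1200), Stenian (1200–1000), Tonian (1000–720), Cryogenian (720–635), Ediacaran (635–538.8), Cambrian (538.8–485.4), Ordovician (485.4–443.8), Silurian (443.8–419.2), Devonian (419.2–358.9), Carboniferous (358.9–298.9), Permian (298.9–251.902), Triassic (251.902–201.4), Jurassic (201.4–145), Cretaceous (145–66), Paleogene (66–23.03).
That is 16 complete periods.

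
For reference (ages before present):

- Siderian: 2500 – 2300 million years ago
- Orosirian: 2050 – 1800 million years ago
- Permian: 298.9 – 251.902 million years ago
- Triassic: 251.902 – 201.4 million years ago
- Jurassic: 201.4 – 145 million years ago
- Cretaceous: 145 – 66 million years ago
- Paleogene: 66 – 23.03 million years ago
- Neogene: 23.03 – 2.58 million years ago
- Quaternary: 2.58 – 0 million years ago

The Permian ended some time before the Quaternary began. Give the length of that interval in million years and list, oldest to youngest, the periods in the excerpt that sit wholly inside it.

249.322 million years; Triassic, Jurassic, Cretaceous, Paleogene, Neogene

The Permian closes at 251.902 Ma and the Quaternary opens at 2.58 Ma, so the interval is 251.902 − 2.58 = 249.322 Myr.
A period fits inside if it starts at or after 251.902 Ma and ends at or before 2.58 Ma; oldest first that gives Triassic, Jurassic, Cretaceous, Paleogene, Neogene.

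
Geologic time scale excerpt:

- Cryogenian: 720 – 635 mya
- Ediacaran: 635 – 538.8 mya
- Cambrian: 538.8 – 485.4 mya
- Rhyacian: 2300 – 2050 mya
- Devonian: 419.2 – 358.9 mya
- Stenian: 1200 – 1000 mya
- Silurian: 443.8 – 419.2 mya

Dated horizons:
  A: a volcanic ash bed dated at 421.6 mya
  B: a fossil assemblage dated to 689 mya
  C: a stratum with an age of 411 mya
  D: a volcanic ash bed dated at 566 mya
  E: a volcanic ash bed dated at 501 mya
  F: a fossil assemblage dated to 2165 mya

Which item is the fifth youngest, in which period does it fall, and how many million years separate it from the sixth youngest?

Smaller Ma means younger, so youngest first: C 411 < A 421.6 < E 501 < D 566 < B 689 < F 2165.
Counting 5 along gives B (689 Ma); the excerpt puts that inside the Cryogenian, 720–635 Ma.
Next in line is F (2165 Ma), and 2165 − 689 = 1476 Myr.

B, in the Cryogenian; 1476 million years to F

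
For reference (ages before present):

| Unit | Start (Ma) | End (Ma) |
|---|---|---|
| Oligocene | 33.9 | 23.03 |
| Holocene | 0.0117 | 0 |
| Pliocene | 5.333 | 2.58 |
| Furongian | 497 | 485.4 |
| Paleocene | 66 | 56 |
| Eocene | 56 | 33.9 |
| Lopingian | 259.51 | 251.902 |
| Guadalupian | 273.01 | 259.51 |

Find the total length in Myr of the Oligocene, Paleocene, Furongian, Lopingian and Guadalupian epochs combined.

Duration is start − end for each: (33.9 − 23.03) + (66 − 56) + (497 − 485.4) + (259.51 − 251.902) + (273.01 − 259.51).
That is 10.87 + 10 + 11.6 + 7.608 + 13.5, which totals 53.578 million years.

53.578 million years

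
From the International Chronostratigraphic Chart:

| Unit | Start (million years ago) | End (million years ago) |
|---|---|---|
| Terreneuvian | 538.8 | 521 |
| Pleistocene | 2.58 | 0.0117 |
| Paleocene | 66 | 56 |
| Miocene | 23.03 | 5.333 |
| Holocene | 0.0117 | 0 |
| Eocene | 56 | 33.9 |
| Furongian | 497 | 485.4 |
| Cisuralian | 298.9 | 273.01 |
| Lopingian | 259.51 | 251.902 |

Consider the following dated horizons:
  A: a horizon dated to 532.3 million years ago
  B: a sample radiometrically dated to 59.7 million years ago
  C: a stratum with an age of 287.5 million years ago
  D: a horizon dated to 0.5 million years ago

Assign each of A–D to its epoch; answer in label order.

A — Terreneuvian; B — Paleocene; C — Cisuralian; D — Pleistocene

A: 532.3 Ma lies in 538.8–521 Ma, so Terreneuvian.
B: 59.7 Ma lies in 66–56 Ma, so Paleocene.
C: 287.5 Ma lies in 298.9–273.01 Ma, so Cisuralian.
D: 0.5 Ma lies in 2.58–0.0117 Ma, so Pleistocene.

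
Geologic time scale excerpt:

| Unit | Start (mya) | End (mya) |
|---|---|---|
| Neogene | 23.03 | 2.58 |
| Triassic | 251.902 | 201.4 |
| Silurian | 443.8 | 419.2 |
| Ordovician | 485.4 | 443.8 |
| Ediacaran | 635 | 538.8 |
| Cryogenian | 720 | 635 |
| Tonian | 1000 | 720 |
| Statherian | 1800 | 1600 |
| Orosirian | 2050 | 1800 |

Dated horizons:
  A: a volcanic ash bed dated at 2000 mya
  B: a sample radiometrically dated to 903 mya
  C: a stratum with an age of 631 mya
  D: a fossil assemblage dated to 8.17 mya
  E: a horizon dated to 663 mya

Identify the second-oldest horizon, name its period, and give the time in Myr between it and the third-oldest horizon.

Larger Ma means older, so oldest first: A 2000 > B 903 > E 663 > C 631 > D 8.17.
Counting 2 along gives B (903 Ma); the excerpt puts that inside the Tonian, 1000–720 Ma.
Next in line is E (663 Ma), and 903 − 663 = 240 Myr.

B, in the Tonian; 240 million years to E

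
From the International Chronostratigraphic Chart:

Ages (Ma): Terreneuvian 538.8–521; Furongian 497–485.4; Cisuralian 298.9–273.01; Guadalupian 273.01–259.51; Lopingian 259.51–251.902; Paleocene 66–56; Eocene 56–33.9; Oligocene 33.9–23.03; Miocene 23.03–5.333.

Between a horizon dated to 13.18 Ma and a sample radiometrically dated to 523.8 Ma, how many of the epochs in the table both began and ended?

The older date is 523.8 Ma and the younger is 13.18 Ma.
Epochs with start < 523.8 and end > 13.18 Ma: Furongian (497–485.4), Cisuralian (298.9–273.01), Guadalupian (273.01–259.51), Lopingian (259.51–251.902), Paleocene (66–56), Eocene (56–33.9), Oligocene (33.9–23.03).
That is 7 complete epochs.

7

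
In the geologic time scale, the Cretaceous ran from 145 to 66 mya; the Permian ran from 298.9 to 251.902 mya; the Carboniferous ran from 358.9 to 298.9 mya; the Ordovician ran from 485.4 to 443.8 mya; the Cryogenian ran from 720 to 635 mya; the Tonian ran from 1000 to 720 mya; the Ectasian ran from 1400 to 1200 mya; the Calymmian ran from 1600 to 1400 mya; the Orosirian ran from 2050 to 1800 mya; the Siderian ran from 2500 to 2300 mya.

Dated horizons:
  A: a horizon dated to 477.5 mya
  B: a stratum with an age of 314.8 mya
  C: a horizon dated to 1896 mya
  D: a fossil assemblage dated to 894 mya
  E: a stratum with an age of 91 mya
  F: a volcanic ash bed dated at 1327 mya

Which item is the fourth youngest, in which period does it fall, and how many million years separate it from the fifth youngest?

D, in the Tonian; 433 million years to F

Smaller Ma means younger, so youngest first: E 91 < B 314.8 < A 477.5 < D 894 < F 1327 < C 1896.
Counting 4 along gives D (894 Ma); the excerpt puts that inside the Tonian, 1000–720 Ma.
Next in line is F (1327 Ma), and 1327 − 894 = 433 Myr.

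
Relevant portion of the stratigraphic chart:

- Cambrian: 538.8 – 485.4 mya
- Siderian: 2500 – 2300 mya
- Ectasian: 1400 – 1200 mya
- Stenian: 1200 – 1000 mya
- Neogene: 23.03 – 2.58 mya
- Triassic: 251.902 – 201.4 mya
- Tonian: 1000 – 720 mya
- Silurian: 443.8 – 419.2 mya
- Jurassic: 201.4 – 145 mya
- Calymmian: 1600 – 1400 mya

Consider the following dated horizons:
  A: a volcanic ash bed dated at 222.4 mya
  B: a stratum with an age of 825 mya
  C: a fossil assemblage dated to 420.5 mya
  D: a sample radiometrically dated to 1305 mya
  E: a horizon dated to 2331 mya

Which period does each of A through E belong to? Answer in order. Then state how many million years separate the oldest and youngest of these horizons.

A — Triassic; B — Tonian; C — Silurian; D — Ectasian; E — Siderian; span 2108.6 million years

Match each age against the start–end ranges in the excerpt: A = 222.4 Ma → Triassic (251.902–201.4); B = 825 Ma → Tonian (1000–720); C = 420.5 Ma → Silurian (443.8–419.2); D = 1305 Ma → Ectasian (1400–1200); E = 2331 Ma → Siderian (2500–2300).
The largest age is 2331 Ma and the smallest is 222.4 Ma; their difference is 2108.6 Myr.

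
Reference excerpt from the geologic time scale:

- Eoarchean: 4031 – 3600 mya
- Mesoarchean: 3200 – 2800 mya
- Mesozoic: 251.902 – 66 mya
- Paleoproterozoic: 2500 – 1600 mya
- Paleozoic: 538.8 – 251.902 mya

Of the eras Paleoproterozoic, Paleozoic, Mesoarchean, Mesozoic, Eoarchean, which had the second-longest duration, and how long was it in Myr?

Eoarchean, 431 million years

Start − end for each: Paleoproterozoic 2500 − 1600 = 900; Paleozoic 538.8 − 251.902 = 286.898; Mesoarchean 3200 − 2800 = 400; Mesozoic 251.902 − 66 = 185.902; Eoarchean 4031 − 3600 = 431.
Ranking these from longest: Paleoproterozoic > Eoarchean > Mesoarchean > Paleozoic > Mesozoic.
Position 2 in that ranking is Eoarchean, which lasted 431 Myr.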